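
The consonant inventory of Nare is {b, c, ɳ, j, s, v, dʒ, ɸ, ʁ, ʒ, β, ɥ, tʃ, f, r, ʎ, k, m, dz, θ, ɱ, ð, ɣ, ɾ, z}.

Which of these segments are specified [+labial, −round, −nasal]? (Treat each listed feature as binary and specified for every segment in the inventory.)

b, v, ɸ, β, f

Eliminate segments failing any feature: /c, ɳ, j, s, dʒ, ʁ, ʒ, tʃ, r, ʎ, k, dz, θ, ð, ɣ, ɾ, z/ are [−labial]; /ɥ/ is [+round]; /m, ɱ/ are [+nasal]. The remaining /b, v, ɸ, β, f/ satisfy [+labial], [−round], [−nasal].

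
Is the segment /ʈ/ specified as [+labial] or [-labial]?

/ʈ/ is the voiceless retroflex stop. The feature [labial] marks segments articulated with one or both lips; /ʈ/ lacks this property, so it is [-labial].

[-labial]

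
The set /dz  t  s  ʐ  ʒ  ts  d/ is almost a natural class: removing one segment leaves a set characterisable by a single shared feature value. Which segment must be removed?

ʒ

/s, dz, d, ʐ, ts, t/ are all [−distributed], but /ʒ/ (voiced postalveolar fricative) is [+distributed]. No other single segment can be removed to leave a set sharing one feature value that the removed segment lacks, so /ʒ/ is the odd one out.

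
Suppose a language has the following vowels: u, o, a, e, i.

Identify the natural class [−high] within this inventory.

o, a, e

The feature [high] marks segments produced with the tongue body raised. In this inventory /o, a, e/ lack that property, so they are [−high]; /u, i/ are [+high].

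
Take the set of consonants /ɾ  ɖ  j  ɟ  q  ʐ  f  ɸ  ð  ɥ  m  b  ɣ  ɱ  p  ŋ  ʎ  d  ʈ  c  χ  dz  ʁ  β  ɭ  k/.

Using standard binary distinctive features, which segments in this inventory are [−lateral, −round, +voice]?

Checking each segment against [−lateral], [−round], [+voice]: /ɾ/ (alveolar tap), /ɖ/ (voiced retroflex stop), /j/ (palatal glide), /ɟ/ (voiced palatal stop), /ʐ/ (voiced retroflex fricative), /ð/ (voiced dental fricative), among others, satisfy every feature; every other segment in the inventory fails at least one.

ɾ, ɖ, j, ɟ, ʐ, ð, m, b, ɣ, ɱ, ŋ, d, dz, ʁ, β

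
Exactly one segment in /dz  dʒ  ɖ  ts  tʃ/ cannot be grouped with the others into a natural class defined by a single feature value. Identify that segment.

[delayed release] (equivalently [strident]) groups all but one: /tʃ, dʒ, ts, dz/ share [+delayed release] while /ɖ/ (voiced retroflex stop) alone is [−delayed release]. Removing any other segment would not leave a single-feature class that excludes it.

ɖ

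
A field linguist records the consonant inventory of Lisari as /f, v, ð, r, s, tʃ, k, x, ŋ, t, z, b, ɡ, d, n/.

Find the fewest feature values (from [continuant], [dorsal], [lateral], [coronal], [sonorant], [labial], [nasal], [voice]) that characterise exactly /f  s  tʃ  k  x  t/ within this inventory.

Every target segment is [−voice] and no other inventory member is, so one feature is enough.

[−voice]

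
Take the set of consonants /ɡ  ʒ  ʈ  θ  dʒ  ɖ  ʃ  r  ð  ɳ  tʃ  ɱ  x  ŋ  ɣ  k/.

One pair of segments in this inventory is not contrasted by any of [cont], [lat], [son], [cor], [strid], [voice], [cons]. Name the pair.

Both /ŋ/ and /ɱ/ are [−continuant], [−lateral], [+sonorant], [−coronal], [−strident], [+voice], [+consonantal]. Since the list omits [labial] and [dorsal] — which do distinguish the velar nasal from the labiodental nasal — this pair collapses; all other pairs remain distinct.

ŋ, ɱ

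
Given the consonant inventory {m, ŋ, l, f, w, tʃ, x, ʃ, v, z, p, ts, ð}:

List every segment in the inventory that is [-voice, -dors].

f, tʃ, ʃ, p, ts

Eliminate segments failing any feature: /m, ŋ, l, w, v, z, ð/ are [+voice]; /x/ is [+dorsal]. The remaining /f, tʃ, ʃ, p, ts/ satisfy [-voice], [-dorsal].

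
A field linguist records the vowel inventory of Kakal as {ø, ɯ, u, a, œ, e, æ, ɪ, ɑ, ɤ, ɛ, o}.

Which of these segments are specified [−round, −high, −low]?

e, ɤ, ɛ

Checking each segment against [−round], [−high], [−low]: /e/ (mid front unrounded tense vowel), /ɤ/ (mid back unrounded tense vowel), /ɛ/ (mid front unrounded lax vowel) satisfy every feature; every other segment in the inventory fails at least one.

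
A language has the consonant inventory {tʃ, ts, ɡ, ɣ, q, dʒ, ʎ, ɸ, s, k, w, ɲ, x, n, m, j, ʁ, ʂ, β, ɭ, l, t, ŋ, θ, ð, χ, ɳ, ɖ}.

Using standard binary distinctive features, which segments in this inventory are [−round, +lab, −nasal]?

ɸ, β

Checking each segment against [−round], [+labial], [−nasal]: /ɸ/ (voiceless bilabial fricative), /β/ (voiced bilabial fricative) satisfy every feature; every other segment in the inventory fails at least one.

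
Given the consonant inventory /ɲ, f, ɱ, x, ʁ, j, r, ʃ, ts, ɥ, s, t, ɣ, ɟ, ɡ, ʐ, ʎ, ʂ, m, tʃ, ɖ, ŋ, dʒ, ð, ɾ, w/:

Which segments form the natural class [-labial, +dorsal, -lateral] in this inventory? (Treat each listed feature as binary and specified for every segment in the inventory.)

ɲ, x, ʁ, j, ɣ, ɟ, ɡ, ŋ

Among the inventory, the [-labial] segments are /ɲ, x, ʁ, j, r, ʃ, ts, s, t, ɣ, ɟ, ɡ, ʐ, ʎ, ʂ, tʃ, ɖ, ŋ, dʒ, ð, ɾ/.
Intersecting with [+dorsal] gives /ɲ, x, ʁ, j, ɣ, ɟ, ɡ, ʎ, ŋ/.
Intersecting with [-lateral] leaves /ɲ, x, ʁ, j, ɣ, ɟ, ɡ, ŋ/.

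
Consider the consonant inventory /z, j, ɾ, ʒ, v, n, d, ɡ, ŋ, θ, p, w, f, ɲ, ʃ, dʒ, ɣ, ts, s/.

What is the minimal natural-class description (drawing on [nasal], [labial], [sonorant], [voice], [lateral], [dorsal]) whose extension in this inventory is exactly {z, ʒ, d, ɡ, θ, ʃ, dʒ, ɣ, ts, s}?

[-sonorant, -labial]

Every target segment is [-sonorant], [-labial]; each remaining inventory member fails at least one of these. Each conjunct is needed — [-labial] alone would also admit /j, ɾ, n, ŋ, …/; [-sonorant] alone would also admit /v, p, f/ — and no other single listed feature has exactly this extension, so two is the minimum.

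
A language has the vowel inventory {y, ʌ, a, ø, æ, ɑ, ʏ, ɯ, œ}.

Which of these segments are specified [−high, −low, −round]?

ʌ

Checking each segment against [−high], [−low], [−round]: /ʌ/ (mid back unrounded lax vowel) satisfies every feature; every other segment in the inventory fails at least one.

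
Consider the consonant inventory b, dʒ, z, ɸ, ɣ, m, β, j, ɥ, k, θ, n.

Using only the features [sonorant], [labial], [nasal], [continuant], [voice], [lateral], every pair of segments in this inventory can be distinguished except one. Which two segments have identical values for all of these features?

On the given features, /ɣ/ and /z/ have an identical profile: [−sonorant], [−labial], [−nasal], [+continuant], [+voice], [−lateral]. No other two segments in the inventory coincide on all 6 features. (They do differ in [strident], [coronal] and [dorsal], which are not among the given features.)

ɣ, z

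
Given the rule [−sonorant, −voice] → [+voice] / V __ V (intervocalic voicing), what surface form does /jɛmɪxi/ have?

The only segment in the rule's environment that also matches [−sonorant, −voice] is /x/. Applying [+voice] turns the voiceless velar fricative into /ɣ/ (voiced velar fricative), giving [jɛmɪɣi].

[jɛmɪɣi]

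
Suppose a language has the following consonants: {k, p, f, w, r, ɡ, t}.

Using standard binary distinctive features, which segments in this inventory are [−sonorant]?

The [−sonorant] segments here are /k, p, f, ɡ, t/; the remaining /w, r/ are [+sonorant].

k, p, f, ɡ, t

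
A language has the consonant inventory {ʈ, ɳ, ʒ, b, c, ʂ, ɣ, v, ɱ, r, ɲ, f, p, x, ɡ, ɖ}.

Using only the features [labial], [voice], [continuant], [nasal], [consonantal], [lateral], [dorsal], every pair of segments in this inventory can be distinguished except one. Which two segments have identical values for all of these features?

/r/ (alveolar trill) and /ʒ/ (voiced postalveolar fricative) are both [-labial], [+voice], [+continuant], [-nasal], [+consonantal], [-lateral], [-dorsal], so none of the listed features separates them. (They do differ in [sonorant], [strident] and [anterior], which are not among the given features.) Every other pair in the inventory differs on at least one listed feature.

r, ʒ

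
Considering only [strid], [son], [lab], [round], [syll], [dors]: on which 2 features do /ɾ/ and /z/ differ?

[sonorant], [strident]

The two segments share [−labial], [−round], [−syllabic], [−dorsal]. The only features from the list on which they differ: /ɾ/ is [+sonorant] while /z/ is [−sonorant]; /ɾ/ is [−strident] while /z/ is [+strident].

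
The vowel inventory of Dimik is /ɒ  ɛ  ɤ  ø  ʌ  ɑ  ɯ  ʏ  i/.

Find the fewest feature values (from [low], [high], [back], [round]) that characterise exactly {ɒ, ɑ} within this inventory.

[+low]

Every target segment is [+low] and no other inventory member is, so one feature is enough.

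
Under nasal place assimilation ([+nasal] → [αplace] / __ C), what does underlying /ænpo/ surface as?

[æmpo]

In /ænpo/, the nasal /n/ precedes /p/, which is [+labial]. The nasal assimilates in place, becoming the [+labial] nasal /m/. The surface form is [æmpo].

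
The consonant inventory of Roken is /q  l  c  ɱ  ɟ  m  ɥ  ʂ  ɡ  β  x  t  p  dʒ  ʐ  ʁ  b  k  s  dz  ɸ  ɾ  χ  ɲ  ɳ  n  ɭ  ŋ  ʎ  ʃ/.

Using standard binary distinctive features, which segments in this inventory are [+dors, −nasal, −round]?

Checking each segment against [+dorsal], [−nasal], [−round]: /q/ (voiceless uvular stop), /c/ (voiceless palatal stop), /ɟ/ (voiced palatal stop), /ɡ/ (voiced velar stop), /x/ (voiceless velar fricative), /ʁ/ (voiced uvular fricative), among others, satisfy every feature; every other segment in the inventory fails at least one.

q, c, ɟ, ɡ, x, ʁ, k, χ, ʎ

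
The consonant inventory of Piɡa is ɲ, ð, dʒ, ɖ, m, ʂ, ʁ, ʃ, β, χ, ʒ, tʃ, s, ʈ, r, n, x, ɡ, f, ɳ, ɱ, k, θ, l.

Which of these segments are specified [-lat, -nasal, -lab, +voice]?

ð, dʒ, ɖ, ʁ, ʒ, r, ɡ

The [-lateral] segments are /ɲ, ð, dʒ, ɖ, m, ʂ, ʁ, ʃ, β, χ, ʒ, tʃ, s, ʈ, r, n, x, ɡ, f, ɳ, ɱ, k, θ/.
Of those, [-nasal] gives /ð, dʒ, ɖ, ʂ, ʁ, ʃ, β, χ, ʒ, tʃ, s, ʈ, r, x, ɡ, f, k, θ/.
Within that set, [-labial] gives /ð, dʒ, ɖ, ʂ, ʁ, ʃ, χ, ʒ, tʃ, s, ʈ, r, x, ɡ, k, θ/.
Intersecting with [+voice] leaves /ð, dʒ, ɖ, ʁ, ʒ, r, ɡ/.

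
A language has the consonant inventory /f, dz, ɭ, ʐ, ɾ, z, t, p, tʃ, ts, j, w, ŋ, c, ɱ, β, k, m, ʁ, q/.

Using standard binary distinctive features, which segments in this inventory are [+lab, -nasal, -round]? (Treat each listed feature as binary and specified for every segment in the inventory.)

Eliminate segments failing any feature: /dz, ɭ, ʐ, ɾ, z, t, tʃ, ts, j, ŋ, c, k, ʁ, q/ are [-labial]; /w/ is [+round]; /ɱ, m/ are [+nasal]. The remaining /f, p, β/ satisfy [+labial], [-nasal], [-round].

f, p, β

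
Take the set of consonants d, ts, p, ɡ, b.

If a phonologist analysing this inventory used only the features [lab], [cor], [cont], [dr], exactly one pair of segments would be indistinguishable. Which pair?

/p/ (voiceless bilabial stop) and /b/ (voiced bilabial stop) are both [+labial], [-coronal], [-continuant], [-delayed release], so none of the listed features separates them. (They do differ in [voice], which is not among the given features.) Every other pair in the inventory differs on at least one listed feature.

p, b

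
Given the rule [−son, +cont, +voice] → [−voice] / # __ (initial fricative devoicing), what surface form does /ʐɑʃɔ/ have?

[ʂɑʃɔ]

/ʐ/ satisfies [−son, +cont, +voice] and sits in # __. The [−voice] counterpart of the voiced retroflex fricative is /ʂ/. Other segments in /ʐɑʃɔ/ either fail the structural description or are not in the environment, so the surface form is [ʂɑʃɔ].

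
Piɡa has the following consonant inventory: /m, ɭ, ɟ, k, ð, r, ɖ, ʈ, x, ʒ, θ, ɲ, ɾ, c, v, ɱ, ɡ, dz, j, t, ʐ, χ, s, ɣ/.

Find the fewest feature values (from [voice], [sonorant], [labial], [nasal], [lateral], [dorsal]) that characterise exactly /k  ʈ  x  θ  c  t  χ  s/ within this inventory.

[-voice]

The target set is precisely the extension of [-voice] in this inventory.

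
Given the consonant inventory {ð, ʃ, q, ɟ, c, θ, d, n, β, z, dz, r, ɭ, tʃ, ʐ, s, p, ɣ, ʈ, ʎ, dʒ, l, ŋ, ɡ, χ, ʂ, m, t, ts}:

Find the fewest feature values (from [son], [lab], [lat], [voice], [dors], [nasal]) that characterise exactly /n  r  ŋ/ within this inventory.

[+son, −lat, −lab]

/n, r, ŋ/ are all [+sonorant], [−lateral], [−labial], and no other segment in the inventory matches all three values. Dropping any one of them over-generates: [−lateral, −labial] alone would also admit /ð, ʃ, q, ɟ, …/; [+sonorant, −labial] alone would also admit /ɭ, ʎ, l/; [+sonorant, −lateral] alone would also admit /m/. No other combination of two listed features picks out exactly this set either, so fewer than three features will not do.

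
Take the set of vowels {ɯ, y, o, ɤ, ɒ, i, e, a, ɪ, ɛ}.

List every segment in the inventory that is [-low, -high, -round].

Checking each segment against [-low], [-high], [-round]: /ɤ/ (mid back unrounded tense vowel), /e/ (mid front unrounded tense vowel), /ɛ/ (mid front unrounded lax vowel) satisfy every feature; every other segment in the inventory fails at least one.

ɤ, e, ɛ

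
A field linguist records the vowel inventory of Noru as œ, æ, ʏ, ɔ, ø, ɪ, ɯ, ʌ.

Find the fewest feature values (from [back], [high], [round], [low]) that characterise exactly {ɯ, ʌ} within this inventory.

[+back, −round]

The class [+back], [−round] has exactly /ɯ, ʌ/ as its extension in this inventory. No smaller conjunction from the listed features achieves this: [−round] alone would also admit /æ, ɪ/; [+back] alone would also admit /ɔ/; and checking the remaining single features turns up none with this extension.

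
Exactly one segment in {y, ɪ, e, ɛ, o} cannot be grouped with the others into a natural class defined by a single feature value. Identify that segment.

/ɪ, ɛ, e, y/ are all [−back], but /o/ (mid back rounded tense vowel) is [+back]. No other single segment can be removed to leave a set sharing one feature value that the removed segment lacks, so /o/ is the odd one out.

o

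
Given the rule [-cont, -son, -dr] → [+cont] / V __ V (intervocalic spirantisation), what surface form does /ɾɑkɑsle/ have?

[ɾɑxɑsle]

The only segment in the rule's environment that also matches [-cont, -son, -dr] is /k/. Applying [+continuant] turns the voiceless velar stop into /x/ (voiceless velar fricative), giving [ɾɑxɑsle].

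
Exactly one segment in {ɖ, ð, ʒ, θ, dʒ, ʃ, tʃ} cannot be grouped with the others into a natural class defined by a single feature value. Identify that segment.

ɖ

/ʃ, ð, ʒ, dʒ, tʃ, θ/ are all [+distributed], but /ɖ/ (voiced retroflex stop) is [-distributed]. No other single segment can be removed to leave a set sharing one feature value that the removed segment lacks, so /ɖ/ is the odd one out.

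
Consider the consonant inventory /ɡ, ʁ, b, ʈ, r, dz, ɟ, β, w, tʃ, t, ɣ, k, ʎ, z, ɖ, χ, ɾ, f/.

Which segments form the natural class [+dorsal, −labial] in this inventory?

ɡ, ʁ, ɟ, ɣ, k, ʎ, χ

The [+dorsal] segments are /ɡ, ʁ, ɟ, w, ɣ, k, ʎ, χ/.
Intersecting with [−labial] leaves /ɡ, ʁ, ɟ, ɣ, k, ʎ, χ/.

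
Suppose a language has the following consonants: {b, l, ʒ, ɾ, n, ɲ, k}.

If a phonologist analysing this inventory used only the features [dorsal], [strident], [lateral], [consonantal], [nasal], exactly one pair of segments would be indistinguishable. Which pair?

On the given features, /b/ and /ɾ/ have an identical profile: [-dorsal], [-strident], [-lateral], [+consonantal], [-nasal]. No other two segments in the inventory coincide on all 5 features. (They do differ in [sonorant], [labial] and [coronal], which are not among the given features.)

b, ɾ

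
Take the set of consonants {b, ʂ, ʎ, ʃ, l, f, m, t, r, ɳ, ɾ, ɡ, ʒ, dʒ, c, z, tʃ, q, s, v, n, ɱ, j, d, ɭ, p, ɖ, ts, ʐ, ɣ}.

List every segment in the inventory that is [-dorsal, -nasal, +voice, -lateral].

The [-dorsal] segments are /b, ʂ, ʃ, l, f, m, t, r, ɳ, ɾ, ʒ, dʒ, z, tʃ, s, v, n, ɱ, d, ɭ, p, ɖ, ts, ʐ/.
Among these, [-nasal] gives /b, ʂ, ʃ, l, f, t, r, ɾ, ʒ, dʒ, z, tʃ, s, v, d, ɭ, p, ɖ, ts, ʐ/.
Within that set, [+voice] gives /b, l, r, ɾ, ʒ, dʒ, z, v, d, ɭ, ɖ, ʐ/.
Intersecting with [-lateral] leaves /b, r, ɾ, ʒ, dʒ, z, v, d, ɖ, ʐ/.

b, r, ɾ, ʒ, dʒ, z, v, d, ɖ, ʐ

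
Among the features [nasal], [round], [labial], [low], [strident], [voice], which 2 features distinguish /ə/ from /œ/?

[labial], [round]

/ə/ is the mid central vowel (schwa) and /œ/ is the mid front rounded lax vowel. Both are [−nasal], [−low], [−strident], [+voice]. /ə/ is [−labial] while /œ/ is [+labial]; /ə/ is [−round] while /œ/ is [+round], so the distinguishing features are [labial], [round].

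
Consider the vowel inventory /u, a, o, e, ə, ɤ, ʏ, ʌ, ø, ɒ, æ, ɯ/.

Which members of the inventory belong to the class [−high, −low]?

Eliminate segments failing any feature: /u, ʏ, ɯ/ are [+high]; /a, ɒ, æ/ are [+low]. The remaining /o, e, ə, ɤ, ʌ, ø/ satisfy [−high], [−low].

o, e, ə, ɤ, ʌ, ø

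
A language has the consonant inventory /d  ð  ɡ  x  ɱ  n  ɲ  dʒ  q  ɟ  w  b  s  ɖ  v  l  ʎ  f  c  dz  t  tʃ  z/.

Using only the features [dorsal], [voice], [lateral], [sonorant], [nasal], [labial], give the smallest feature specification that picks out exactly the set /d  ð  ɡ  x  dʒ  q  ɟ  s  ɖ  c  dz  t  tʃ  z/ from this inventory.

[-sonorant, -labial]

/d, ð, ɡ, x, dʒ, q, ɟ, s, ɖ, c, dz, t, tʃ, z/ are all [-sonorant], [-labial], and no other segment in the inventory matches both values. Dropping any one of them over-generates: [-labial] alone would also admit /n, ɲ, l, ʎ/; [-sonorant] alone would also admit /b, v, f/. No other single listed feature picks out exactly this set either, so fewer than two features will not do.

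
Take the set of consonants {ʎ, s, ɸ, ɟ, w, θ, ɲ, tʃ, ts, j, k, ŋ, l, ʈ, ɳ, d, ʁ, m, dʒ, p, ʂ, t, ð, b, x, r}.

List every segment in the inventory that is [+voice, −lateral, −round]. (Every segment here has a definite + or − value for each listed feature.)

First, the [+voice] segments are /ʎ, ɟ, w, ɲ, j, ŋ, l, ɳ, d, ʁ, m, dʒ, ð, b, r/.
Among these, [−lateral] gives /ɟ, w, ɲ, j, ŋ, ɳ, d, ʁ, m, dʒ, ð, b, r/.
Among these, [−round] leaves /ɟ, ɲ, j, ŋ, ɳ, d, ʁ, m, dʒ, ð, b, r/.

ɟ, ɲ, j, ŋ, ɳ, d, ʁ, m, dʒ, ð, b, r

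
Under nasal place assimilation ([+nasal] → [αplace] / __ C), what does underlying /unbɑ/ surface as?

[umbɑ]

/n/ sits before the [+labial] consonant /b/, so it takes on [+labial] and surfaces as /m/. The rest of the form is unaffected: [umbɑ].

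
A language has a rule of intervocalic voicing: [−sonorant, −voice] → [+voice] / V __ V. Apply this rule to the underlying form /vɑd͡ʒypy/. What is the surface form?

The only segment in the rule's environment that also matches [−sonorant, −voice] is /p/. Applying [+voice] turns the voiceless bilabial stop into /b/ (voiced bilabial stop), giving [vɑd͡ʒyby].

[vɑd͡ʒyby]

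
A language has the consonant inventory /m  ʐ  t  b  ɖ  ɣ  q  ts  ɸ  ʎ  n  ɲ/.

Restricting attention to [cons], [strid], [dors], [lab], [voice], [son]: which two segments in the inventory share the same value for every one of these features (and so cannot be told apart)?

On the given features, /ɲ/ and /ʎ/ have an identical profile: [+consonantal], [-strident], [+dorsal], [-labial], [+voice], [+sonorant]. No other two segments in the inventory coincide on all 6 features. (They do differ in [nasal] and [lateral], which are not among the given features.)

ɲ, ʎ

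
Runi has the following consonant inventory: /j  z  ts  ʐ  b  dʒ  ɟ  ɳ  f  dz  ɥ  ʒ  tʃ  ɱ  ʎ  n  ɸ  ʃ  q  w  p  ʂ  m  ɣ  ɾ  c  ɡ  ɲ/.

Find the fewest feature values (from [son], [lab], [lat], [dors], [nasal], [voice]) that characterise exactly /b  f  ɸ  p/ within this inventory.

/b, f, ɸ, p/ are all [-sonorant], [+labial], and no other segment in the inventory matches both values. Dropping any one of them over-generates: [+labial] alone would also admit /ɥ, ɱ, w, m/; [-sonorant] alone would also admit /z, ts, ʐ, dʒ, …/. No other single listed feature picks out exactly this set either, so fewer than two features will not do.

[-son, +lab]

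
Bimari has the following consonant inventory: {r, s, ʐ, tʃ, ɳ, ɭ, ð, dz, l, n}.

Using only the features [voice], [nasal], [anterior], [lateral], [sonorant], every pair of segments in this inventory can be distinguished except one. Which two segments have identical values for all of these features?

On the given features, /ð/ and /dz/ have an identical profile: [+voice], [−nasal], [+anterior], [−lateral], [−sonorant]. No other two segments in the inventory coincide on all 5 features. (They do differ in [continuant], [strident] and [distributed], which are not among the given features.)

ð, dz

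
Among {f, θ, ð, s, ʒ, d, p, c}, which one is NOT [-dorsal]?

c

/c/ is the voiceless palatal stop, which is [+dorsal]; the rest — /f, s, ʒ, p, ð, d, θ/ — are [-dorsal].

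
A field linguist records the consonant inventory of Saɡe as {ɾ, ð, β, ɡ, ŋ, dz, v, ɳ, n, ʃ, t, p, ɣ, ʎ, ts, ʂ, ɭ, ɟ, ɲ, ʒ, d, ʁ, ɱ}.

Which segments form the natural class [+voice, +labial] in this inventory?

β, v, ɱ

First, the [+voice] segments are /ɾ, ð, β, ɡ, ŋ, dz, v, ɳ, n, ɣ, ʎ, ɭ, ɟ, ɲ, ʒ, d, ʁ, ɱ/.
Within that set, [+labial] leaves /β, v, ɱ/.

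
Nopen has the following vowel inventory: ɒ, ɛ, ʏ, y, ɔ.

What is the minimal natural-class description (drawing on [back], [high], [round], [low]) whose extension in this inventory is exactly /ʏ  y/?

[+high]

The target set is precisely the extension of [+high] in this inventory.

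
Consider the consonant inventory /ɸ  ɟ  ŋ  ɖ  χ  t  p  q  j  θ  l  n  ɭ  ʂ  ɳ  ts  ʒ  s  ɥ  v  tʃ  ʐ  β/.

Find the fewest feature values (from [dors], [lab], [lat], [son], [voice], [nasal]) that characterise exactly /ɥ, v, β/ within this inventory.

Every target segment is [+voice], [+labial]; each remaining inventory member fails at least one of these. Each conjunct is needed — [+labial] alone would also admit /ɸ, p/; [+voice] alone would also admit /ɟ, ŋ, ɖ, j, …/ — and no other single listed feature has exactly this extension, so two is the minimum.

[+voice, +lab]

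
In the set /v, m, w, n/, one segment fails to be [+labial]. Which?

/v, w, m/ are all [+labial]; /n/ (alveolar nasal) is [−labial].

n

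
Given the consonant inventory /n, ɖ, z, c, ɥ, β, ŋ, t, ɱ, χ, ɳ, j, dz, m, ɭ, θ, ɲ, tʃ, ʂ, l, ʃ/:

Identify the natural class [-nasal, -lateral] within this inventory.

ɖ, z, c, ɥ, β, t, χ, j, dz, θ, tʃ, ʂ, ʃ

Checking each segment against [-nasal], [-lateral]: /ɖ/ (voiced retroflex stop), /z/ (voiced alveolar fricative), /c/ (voiceless palatal stop), /ɥ/ (labial-palatal glide), /β/ (voiced bilabial fricative), /t/ (voiceless alveolar stop), among others, satisfy every feature; every other segment in the inventory fails at least one.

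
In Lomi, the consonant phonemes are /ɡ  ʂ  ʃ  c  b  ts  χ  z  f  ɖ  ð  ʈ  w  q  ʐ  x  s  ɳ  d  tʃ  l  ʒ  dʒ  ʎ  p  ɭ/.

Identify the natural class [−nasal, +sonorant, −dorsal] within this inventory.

The [−nasal] segments are /ɡ, ʂ, ʃ, c, b, ts, χ, z, f, ɖ, ð, ʈ, w, q, ʐ, x, s, d, tʃ, l, ʒ, dʒ, ʎ, p, ɭ/.
Within that set, [+sonorant] gives /w, l, ʎ, ɭ/.
Within that set, [−dorsal] leaves /l, ɭ/.

l, ɭ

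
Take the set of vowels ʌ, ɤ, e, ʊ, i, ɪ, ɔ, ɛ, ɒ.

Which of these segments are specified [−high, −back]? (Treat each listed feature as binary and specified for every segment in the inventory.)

Checking each segment against [−high], [−back]: /e/ (mid front unrounded tense vowel), /ɛ/ (mid front unrounded lax vowel) satisfy every feature; every other segment in the inventory fails at least one.

e, ɛ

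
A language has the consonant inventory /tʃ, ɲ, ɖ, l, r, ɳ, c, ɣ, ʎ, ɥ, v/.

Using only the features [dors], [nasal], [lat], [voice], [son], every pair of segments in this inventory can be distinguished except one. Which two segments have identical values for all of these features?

ɖ, v

Both /ɖ/ and /v/ are [-dorsal], [-nasal], [-lateral], [+voice], [-sonorant]. Since the list omits [continuant], [labial] and [coronal] — which do distinguish the voiced retroflex stop from the voiced labiodental fricative — this pair collapses; all other pairs remain distinct.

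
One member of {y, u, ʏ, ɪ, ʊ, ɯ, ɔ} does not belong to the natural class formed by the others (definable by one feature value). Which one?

The remaining segments after removing /ɔ/ share [+high]; /ɔ/ (mid back rounded lax vowel) is [-high]. For every other candidate removal, the leftover set fails to share any single feature value that the removed segment lacks.

ɔ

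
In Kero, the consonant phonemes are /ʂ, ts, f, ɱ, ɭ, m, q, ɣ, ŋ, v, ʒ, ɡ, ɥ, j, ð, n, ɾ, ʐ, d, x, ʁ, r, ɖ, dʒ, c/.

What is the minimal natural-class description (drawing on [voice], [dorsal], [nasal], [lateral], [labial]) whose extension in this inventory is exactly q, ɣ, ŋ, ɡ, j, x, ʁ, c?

[−labial, +dorsal]

Every target segment is [−labial], [+dorsal]; each remaining inventory member fails at least one of these. Each conjunct is needed — [+dorsal] alone would also admit /ɥ/; [−labial] alone would also admit /ʂ, ts, ɭ, ʒ, …/ — and no other single listed feature has exactly this extension, so two is the minimum.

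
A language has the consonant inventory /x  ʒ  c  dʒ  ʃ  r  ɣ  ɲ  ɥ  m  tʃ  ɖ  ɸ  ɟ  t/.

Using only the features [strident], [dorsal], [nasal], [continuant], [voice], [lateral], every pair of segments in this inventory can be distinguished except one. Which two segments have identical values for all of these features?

ɣ, ɥ

On the given features, /ɣ/ and /ɥ/ have an identical profile: [-strident], [+dorsal], [-nasal], [+continuant], [+voice], [-lateral]. No other two segments in the inventory coincide on all 6 features. (They do differ in [sonorant], [labial], [round] and [back], which are not among the given features.)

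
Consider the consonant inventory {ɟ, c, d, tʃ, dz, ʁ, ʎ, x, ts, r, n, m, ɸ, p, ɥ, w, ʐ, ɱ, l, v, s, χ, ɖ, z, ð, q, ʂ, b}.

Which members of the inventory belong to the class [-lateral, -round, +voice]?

ɟ, d, dz, ʁ, r, n, m, ʐ, ɱ, v, ɖ, z, ð, b

Checking each segment against [-lateral], [-round], [+voice]: /ɟ/ (voiced palatal stop), /d/ (voiced alveolar stop), /dz/ (voiced alveolar affricate), /ʁ/ (voiced uvular fricative), /r/ (alveolar trill), /n/ (alveolar nasal), among others, satisfy every feature; every other segment in the inventory fails at least one.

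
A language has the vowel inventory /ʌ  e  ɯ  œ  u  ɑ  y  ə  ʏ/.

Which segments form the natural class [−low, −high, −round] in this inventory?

ʌ, e, ə

The [−low] segments are /ʌ, e, ɯ, œ, u, y, ə, ʏ/.
Intersecting with [−high] gives /ʌ, e, œ, ə/.
Then [−round] leaves /ʌ, e, ə/.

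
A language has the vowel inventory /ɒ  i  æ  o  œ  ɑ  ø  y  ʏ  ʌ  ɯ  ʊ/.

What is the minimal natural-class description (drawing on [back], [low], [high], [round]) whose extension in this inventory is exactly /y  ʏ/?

[+high, −back, +round]

The class [+high], [−back], [+round] has exactly /y, ʏ/ as its extension in this inventory. No smaller conjunction from the listed features achieves this: [−back, +round] alone would also admit /œ, ø/; [+high, +round] alone would also admit /ʊ/; [+high, −back] alone would also admit /i/; and checking the remaining two-feature bundles turns up none with this extension.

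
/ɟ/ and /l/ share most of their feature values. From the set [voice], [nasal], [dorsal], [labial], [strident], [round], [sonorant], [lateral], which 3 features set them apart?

/ɟ/ is the voiced palatal stop and /l/ is the alveolar lateral approximant. Both are [+voice], [-nasal], [-labial], [-strident], [-round]. /ɟ/ is [-sonorant] while /l/ is [+sonorant]; /ɟ/ is [-lateral] while /l/ is [+lateral]; /ɟ/ is [+dorsal] while /l/ is [-dorsal], so the distinguishing features are [sonorant], [lateral], [dorsal].

[sonorant], [lateral], [dorsal]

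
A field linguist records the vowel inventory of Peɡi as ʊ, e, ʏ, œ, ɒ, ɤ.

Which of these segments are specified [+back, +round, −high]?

First, the [+back] segments are /ʊ, ɒ, ɤ/.
Among these, [+round] gives /ʊ, ɒ/.
Intersecting with [−high] leaves /ɒ/.

ɒ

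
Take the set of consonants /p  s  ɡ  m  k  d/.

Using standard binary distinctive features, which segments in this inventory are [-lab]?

The [-labial] segments here are /s, ɡ, k, d/; the remaining /p, m/ are [+labial].

s, ɡ, k, d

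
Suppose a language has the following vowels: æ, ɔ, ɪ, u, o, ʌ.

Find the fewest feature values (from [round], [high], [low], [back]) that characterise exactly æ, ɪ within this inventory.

/æ, ɪ/ are exactly the [-back] segments in the inventory, so a single feature suffices.

[-back]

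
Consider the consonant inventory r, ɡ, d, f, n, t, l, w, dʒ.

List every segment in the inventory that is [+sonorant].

r, n, l, w

The feature [sonorant] marks segments produced without turbulent airflow (nasals, liquids, glides, vowels). In this inventory /r, n, l, w/ have that property, so they are [+sonorant]; /ɡ, d, f, t, dʒ/ are [−sonorant].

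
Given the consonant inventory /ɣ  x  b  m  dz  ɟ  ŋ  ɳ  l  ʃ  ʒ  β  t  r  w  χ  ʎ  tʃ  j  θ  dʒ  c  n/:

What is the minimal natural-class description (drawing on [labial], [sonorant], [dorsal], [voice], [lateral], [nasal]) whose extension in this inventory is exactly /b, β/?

The class [−sonorant], [+labial] has exactly /b, β/ as its extension in this inventory. No smaller conjunction from the listed features achieves this: [+labial] alone would also admit /m, w/; [−sonorant] alone would also admit /ɣ, x, dz, ɟ, …/; and checking the remaining single features turns up none with this extension.

[−sonorant, +labial]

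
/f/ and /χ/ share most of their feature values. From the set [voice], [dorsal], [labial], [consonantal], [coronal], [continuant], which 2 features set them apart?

[labial], [dorsal]

The two segments share [-voice], [+consonantal], [-coronal], [+continuant]. The only features from the list on which they differ: /f/ is [+labial] while /χ/ is [-labial]; /f/ is [-dorsal] while /χ/ is [+dorsal].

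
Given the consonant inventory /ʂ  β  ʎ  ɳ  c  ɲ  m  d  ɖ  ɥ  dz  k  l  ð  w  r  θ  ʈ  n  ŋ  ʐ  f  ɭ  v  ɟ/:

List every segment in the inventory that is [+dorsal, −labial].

Eliminate segments failing any feature: /ʂ, β, ɳ, m, d, ɖ, dz, l, ð, r, θ, ʈ, n, ʐ, f, ɭ, v/ are [−dorsal]; /ɥ, w/ are [+labial]. The remaining /ʎ, c, ɲ, k, ŋ, ɟ/ satisfy [+dorsal], [−labial].

ʎ, c, ɲ, k, ŋ, ɟ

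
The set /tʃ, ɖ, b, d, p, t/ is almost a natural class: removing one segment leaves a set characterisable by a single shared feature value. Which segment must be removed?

tʃ

The remaining segments after removing /tʃ/ share [−delayed release]; /tʃ/ (voiceless postalveolar affricate) is [+delayed release]. For every other candidate removal, the leftover set fails to share any single feature value that the removed segment lacks.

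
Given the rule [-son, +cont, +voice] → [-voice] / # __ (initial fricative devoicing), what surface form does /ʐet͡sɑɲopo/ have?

[ʂet͡sɑɲopo]

Only the initial segment /ʐ/ is both word-initial and matches the structural description. It is a voiced retroflex fricative, so [-son, +cont, +voice] holds; changing it to [-voice] with all other features held fixed yields /ʂ/ (voiceless retroflex fricative). No other segment meets both the structural description and the environment, so the output is [ʂet͡sɑɲopo].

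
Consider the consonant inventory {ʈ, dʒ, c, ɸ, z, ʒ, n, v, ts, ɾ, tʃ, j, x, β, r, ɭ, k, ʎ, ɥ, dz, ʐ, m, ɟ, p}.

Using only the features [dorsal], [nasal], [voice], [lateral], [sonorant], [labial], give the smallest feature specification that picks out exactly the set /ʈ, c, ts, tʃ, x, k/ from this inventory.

/ʈ, c, ts, tʃ, x, k/ are all [−voice], [−labial], and no other segment in the inventory matches both values. Dropping any one of them over-generates: [−labial] alone would also admit /dʒ, z, ʒ, n, …/; [−voice] alone would also admit /ɸ, p/. No other single listed feature picks out exactly this set either, so fewer than two features will not do.

[−voice, −labial]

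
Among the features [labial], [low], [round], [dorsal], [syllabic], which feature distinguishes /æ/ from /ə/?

[low]

/æ/ (low front unrounded vowel) and /ə/ (mid central vowel (schwa)) agree on [−labial], [−round], [+dorsal], [+syllabic]. They differ on [low] (/æ/ [+], /ə/ [−]).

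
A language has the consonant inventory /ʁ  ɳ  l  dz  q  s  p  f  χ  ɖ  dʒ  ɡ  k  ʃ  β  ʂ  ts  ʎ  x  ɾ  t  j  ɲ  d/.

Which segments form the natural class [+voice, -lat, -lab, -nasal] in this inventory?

First, the [+voice] segments are /ʁ, ɳ, l, dz, ɖ, dʒ, ɡ, β, ʎ, ɾ, j, ɲ, d/.
Among these, [-lateral] gives /ʁ, ɳ, dz, ɖ, dʒ, ɡ, β, ɾ, j, ɲ, d/.
Then [-labial] gives /ʁ, ɳ, dz, ɖ, dʒ, ɡ, ɾ, j, ɲ, d/.
Intersecting with [-nasal] leaves /ʁ, dz, ɖ, dʒ, ɡ, ɾ, j, d/.

ʁ, dz, ɖ, dʒ, ɡ, ɾ, j, d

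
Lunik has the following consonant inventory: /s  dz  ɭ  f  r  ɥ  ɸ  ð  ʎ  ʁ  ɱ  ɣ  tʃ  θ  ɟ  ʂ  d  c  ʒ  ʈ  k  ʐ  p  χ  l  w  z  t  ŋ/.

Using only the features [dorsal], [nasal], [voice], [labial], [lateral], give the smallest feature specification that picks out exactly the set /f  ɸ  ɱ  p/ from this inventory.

[+labial, −dorsal]

Every target segment is [+labial], [−dorsal]; each remaining inventory member fails at least one of these. Each conjunct is needed — [−dorsal] alone would also admit /s, dz, ɭ, r, …/; [+labial] alone would also admit /ɥ, w/ — and no other single listed feature has exactly this extension, so two is the minimum.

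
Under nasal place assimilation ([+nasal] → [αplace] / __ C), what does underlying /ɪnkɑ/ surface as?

/n/ sits before the [+dorsal] consonant /k/, so it takes on [+dorsal] and surfaces as /ŋ/. The rest of the form is unaffected: [ɪŋkɑ].

[ɪŋkɑ]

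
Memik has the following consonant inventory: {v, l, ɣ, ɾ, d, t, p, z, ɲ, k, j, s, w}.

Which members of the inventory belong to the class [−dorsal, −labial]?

Checking each segment against [−dorsal], [−labial]: /l/ (alveolar lateral approximant), /ɾ/ (alveolar tap), /d/ (voiced alveolar stop), /t/ (voiceless alveolar stop), /z/ (voiced alveolar fricative), /s/ (voiceless alveolar fricative) satisfy every feature; every other segment in the inventory fails at least one.

l, ɾ, d, t, z, s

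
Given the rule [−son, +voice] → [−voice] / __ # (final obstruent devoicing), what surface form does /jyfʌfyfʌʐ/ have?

/ʐ/ satisfies [−son, +voice] and sits in __ #. The [−voice] counterpart of the voiced retroflex fricative is /ʂ/. Other segments in /jyfʌfyfʌʐ/ either fail the structural description or are not in the environment, so the surface form is [jyfʌfyfʌʂ].

[jyfʌfyfʌʂ]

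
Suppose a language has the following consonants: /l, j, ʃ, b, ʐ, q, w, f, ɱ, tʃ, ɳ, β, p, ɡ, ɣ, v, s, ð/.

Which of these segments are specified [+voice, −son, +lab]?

b, β, v

Among the inventory, the [+voice] segments are /l, j, b, ʐ, w, ɱ, ɳ, β, ɡ, ɣ, v, ð/.
Intersecting with [−sonorant] gives /b, ʐ, β, ɡ, ɣ, v, ð/.
Within that set, [+labial] leaves /b, β, v/.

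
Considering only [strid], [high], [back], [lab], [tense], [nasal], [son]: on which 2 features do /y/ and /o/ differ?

[high], [back]

/y/ (high front rounded tense vowel) and /o/ (mid back rounded tense vowel) agree on [-strident], [+labial], [+tense], [-nasal], [+sonorant]. They differ on [high] (/y/ [+], /o/ [-]), [back] (/y/ [-], /o/ [+]).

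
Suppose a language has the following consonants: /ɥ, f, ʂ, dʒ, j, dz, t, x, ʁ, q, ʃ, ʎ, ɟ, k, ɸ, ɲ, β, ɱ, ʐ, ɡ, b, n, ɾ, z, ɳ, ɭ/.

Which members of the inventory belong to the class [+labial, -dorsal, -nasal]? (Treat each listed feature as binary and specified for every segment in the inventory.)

Eliminate segments failing any feature: /ɥ/ is [+dorsal]; /ʂ, dʒ, j, dz, t, x, ʁ, q, ʃ, ʎ, ɟ, k, ɲ, ʐ, ɡ, n, ɾ, z, ɳ, ɭ/ are [-labial]; /ɱ/ is [+nasal]. The remaining /f, ɸ, β, b/ satisfy [+labial], [-dorsal], [-nasal].

f, ɸ, β, b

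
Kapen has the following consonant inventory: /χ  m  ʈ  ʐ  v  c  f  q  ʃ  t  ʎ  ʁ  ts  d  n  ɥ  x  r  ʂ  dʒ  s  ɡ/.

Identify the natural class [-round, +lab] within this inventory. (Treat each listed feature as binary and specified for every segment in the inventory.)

m, v, f

Eliminate segments failing any feature: /χ, ʈ, ʐ, c, q, ʃ, t, ʎ, ʁ, ts, d, n, x, r, ʂ, dʒ, s, ɡ/ are [-labial]; /ɥ/ is [+round]. The remaining /m, v, f/ satisfy [-round], [+labial].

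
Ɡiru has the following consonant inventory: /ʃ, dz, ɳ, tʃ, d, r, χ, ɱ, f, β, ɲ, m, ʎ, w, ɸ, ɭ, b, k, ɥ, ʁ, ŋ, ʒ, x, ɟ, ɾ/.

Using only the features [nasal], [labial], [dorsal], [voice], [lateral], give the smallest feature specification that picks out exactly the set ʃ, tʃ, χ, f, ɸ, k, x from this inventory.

Every target segment is [−voice] and no other inventory member is, so one feature is enough.

[−voice]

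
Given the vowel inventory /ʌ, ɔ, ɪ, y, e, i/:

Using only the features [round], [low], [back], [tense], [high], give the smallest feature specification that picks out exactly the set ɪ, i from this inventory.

[+high, −round]

/ɪ, i/ are all [+high], [−round], and no other segment in the inventory matches both values. Dropping any one of them over-generates: [−round] alone would also admit /ʌ, e/; [+high] alone would also admit /y/. No other single listed feature picks out exactly this set either, so fewer than two features will not do.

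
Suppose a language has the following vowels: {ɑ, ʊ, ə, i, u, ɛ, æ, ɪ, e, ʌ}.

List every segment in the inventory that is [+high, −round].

i, ɪ

First, the [+high] segments are /ʊ, i, u, ɪ/.
Among these, [−round] leaves /i, ɪ/.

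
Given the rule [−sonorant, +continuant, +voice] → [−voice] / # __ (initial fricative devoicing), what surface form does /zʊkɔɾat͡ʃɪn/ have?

The only segment in the rule's environment that also matches [−sonorant, +continuant, +voice] is /z/. Applying [−voice] turns the voiced alveolar fricative into /s/ (voiceless alveolar fricative), giving [sʊkɔɾat͡ʃɪn].

[sʊkɔɾat͡ʃɪn]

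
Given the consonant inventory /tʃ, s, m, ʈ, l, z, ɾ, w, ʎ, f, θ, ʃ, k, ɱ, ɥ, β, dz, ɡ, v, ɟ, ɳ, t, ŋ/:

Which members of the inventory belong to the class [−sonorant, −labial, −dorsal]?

tʃ, s, ʈ, z, θ, ʃ, dz, t

Checking each segment against [−sonorant], [−labial], [−dorsal]: /tʃ/ (voiceless postalveolar affricate), /s/ (voiceless alveolar fricative), /ʈ/ (voiceless retroflex stop), /z/ (voiced alveolar fricative), /θ/ (voiceless dental fricative), /ʃ/ (voiceless postalveolar fricative), among others, satisfy every feature; every other segment in the inventory fails at least one.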